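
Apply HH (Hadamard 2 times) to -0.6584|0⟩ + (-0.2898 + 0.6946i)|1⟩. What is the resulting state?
-0.6584|0⟩ + (-0.2898 + 0.6946i)|1⟩

H² = I, so an even number of Hadamards cancels: H^2 = I and the state is unchanged.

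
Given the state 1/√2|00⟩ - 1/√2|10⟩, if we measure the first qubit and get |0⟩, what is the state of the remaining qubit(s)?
|0⟩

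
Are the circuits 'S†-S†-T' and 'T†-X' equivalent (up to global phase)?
No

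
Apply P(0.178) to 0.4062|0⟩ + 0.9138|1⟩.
0.4062|0⟩ + (0.8994 + 0.1618i)|1⟩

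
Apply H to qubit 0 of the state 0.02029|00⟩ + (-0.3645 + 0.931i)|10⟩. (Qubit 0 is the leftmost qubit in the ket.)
(-0.2434 + 0.6583i)|00⟩ + (0.2721 - 0.6583i)|10⟩

H on qubit 0 mixes each pair of kets that differ only in qubit 0: amplitudes (a, b) of (|…0…⟩, |…1…⟩) become ((a + b)/√2, (a − b)/√2). Kets absent from the input have amplitude 0.
(|00⟩, |10⟩): (a, b) = (0.02029, (-0.3645 + 0.931i)) → ((-0.2434 + 0.6583i), (0.2721 - 0.6583i))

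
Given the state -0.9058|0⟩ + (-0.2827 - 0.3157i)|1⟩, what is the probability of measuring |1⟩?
0.1796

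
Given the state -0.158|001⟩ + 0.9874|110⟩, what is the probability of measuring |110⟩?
0.975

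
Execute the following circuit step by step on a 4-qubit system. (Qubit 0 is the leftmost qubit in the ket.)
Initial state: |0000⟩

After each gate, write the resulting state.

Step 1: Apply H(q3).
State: 1/√2|0000⟩ + 1/√2|0001⟩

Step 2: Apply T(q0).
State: 1/√2|0000⟩ + 1/√2|0001⟩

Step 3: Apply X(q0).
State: 1/√2|1000⟩ + 1/√2|1001⟩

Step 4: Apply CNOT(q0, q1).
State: 1/√2|1100⟩ + 1/√2|1101⟩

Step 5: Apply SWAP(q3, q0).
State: 1/√2|0101⟩ + 1/√2|1101⟩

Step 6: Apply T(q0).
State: 1/√2|0101⟩ + (1/2 + (1/2)i)|1101⟩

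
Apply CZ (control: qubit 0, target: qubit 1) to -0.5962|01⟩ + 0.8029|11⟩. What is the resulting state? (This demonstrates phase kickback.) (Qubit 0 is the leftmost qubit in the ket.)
-0.5962|01⟩ - 0.8029|11⟩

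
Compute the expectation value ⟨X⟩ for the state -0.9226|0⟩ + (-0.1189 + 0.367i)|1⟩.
0.2194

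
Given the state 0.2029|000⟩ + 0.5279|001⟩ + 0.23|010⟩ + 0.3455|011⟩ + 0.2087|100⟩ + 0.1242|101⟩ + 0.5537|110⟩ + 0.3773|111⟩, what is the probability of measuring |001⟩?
0.2787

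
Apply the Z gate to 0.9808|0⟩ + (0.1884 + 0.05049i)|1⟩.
0.9808|0⟩ + (-0.1884 - 0.05049i)|1⟩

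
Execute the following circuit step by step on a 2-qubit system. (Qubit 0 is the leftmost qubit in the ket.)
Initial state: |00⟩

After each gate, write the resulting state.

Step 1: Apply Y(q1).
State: i|01⟩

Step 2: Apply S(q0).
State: i|01⟩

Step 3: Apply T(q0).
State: i|01⟩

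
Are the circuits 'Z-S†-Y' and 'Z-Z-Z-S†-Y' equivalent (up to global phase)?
Yes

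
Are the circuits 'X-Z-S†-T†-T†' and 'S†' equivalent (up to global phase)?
No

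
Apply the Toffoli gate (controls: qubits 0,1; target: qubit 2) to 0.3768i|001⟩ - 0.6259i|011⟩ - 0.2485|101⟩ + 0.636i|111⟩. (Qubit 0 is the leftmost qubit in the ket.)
0.3768i|001⟩ - 0.6259i|011⟩ - 0.2485|101⟩ + 0.636i|110⟩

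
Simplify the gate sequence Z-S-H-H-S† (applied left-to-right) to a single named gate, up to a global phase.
Z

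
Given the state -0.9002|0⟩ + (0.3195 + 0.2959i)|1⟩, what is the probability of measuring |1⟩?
0.1896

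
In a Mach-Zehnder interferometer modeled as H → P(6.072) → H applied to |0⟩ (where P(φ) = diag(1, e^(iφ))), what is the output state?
(0.9889 - 0.1048i)|0⟩ + (0.01111 + 0.1048i)|1⟩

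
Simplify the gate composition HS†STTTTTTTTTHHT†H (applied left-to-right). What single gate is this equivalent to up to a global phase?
I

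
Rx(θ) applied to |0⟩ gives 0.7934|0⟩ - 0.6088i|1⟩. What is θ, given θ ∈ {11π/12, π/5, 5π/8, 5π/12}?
5π/12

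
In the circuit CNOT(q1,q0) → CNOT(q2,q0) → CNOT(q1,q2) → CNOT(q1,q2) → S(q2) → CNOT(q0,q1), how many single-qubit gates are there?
1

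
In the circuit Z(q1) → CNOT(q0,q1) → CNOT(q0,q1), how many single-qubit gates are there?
1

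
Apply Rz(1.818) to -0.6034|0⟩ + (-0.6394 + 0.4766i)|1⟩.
(-0.3708 + 0.476i)|0⟩ + (-0.7689 - 0.2115i)|1⟩

Rz(1.818) = [[e^(−iθ/2), 0], [0, e^(iθ/2)]] with e^(±iθ/2) = cos(θ/2) ± i·sin(θ/2); θ = 1.818, cos(θ/2) ≈ 0.614535, sin(θ/2) ≈ 0.78889.
With a = amp(|0⟩) = -0.6034 and b = amp(|1⟩) = (-0.6394 + 0.4766i):
new amp(|0⟩) = (0.614535 - 0.78889i)·a = (-0.3708 + 0.476i)
new amp(|1⟩) = (0.614535 + 0.78889i)·b = (-0.7689 - 0.2115i)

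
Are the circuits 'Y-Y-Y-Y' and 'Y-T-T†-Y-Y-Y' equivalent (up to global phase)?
Yes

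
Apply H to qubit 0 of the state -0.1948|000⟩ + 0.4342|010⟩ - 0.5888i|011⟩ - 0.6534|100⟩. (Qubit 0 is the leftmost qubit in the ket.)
-0.5998|000⟩ + 0.307|010⟩ - 0.4163i|011⟩ + 0.3243|100⟩ + 0.307|110⟩ - 0.4163i|111⟩

H on qubit 0 mixes each pair of kets that differ only in qubit 0: amplitudes (a, b) of (|…0…⟩, |…1…⟩) become ((a + b)/√2, (a − b)/√2). Kets absent from the input have amplitude 0.
(|000⟩, |100⟩): (a, b) = (-0.1948, -0.6534) → (-0.5998, 0.3243)
(|010⟩, |110⟩): (a, b) = (0.4342, 0) → (0.307, 0.307)
(|011⟩, |111⟩): (a, b) = (-0.5888i, 0) → (-0.4163i, -0.4163i)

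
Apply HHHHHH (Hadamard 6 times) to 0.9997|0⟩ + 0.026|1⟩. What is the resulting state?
0.9997|0⟩ + 0.026|1⟩

H² = I, so an even number of Hadamards cancels: H^6 = I and the state is unchanged.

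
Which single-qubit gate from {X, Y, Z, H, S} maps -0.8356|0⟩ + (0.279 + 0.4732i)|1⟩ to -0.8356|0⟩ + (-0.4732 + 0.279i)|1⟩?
S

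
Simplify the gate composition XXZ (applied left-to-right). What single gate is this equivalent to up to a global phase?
Z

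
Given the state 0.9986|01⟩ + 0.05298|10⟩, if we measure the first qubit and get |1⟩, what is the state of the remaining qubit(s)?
|0⟩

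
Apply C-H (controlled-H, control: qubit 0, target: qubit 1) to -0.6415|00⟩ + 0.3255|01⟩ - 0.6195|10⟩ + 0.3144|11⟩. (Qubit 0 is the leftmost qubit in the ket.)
-0.6415|00⟩ + 0.3255|01⟩ - 0.2157|10⟩ - 0.6604|11⟩

C-H leaves the control-|0⟩ kets |00⟩, |01⟩ unchanged and applies H to qubit 1 on the control-|1⟩ pair (|10⟩, |11⟩).
H = [[1/√2, 1/√2], [1/√2, -1/√2]].
With a = amp(|10⟩) = -0.6195 and b = amp(|11⟩) = 0.3144:
new amp(|10⟩) = (1/√2)·a + (1/√2)·b = -0.2157
new amp(|11⟩) = (1/√2)·a + (-1/√2)·b = -0.6604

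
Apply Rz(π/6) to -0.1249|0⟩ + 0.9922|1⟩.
(-0.1206 + 0.03233i)|0⟩ + (0.9584 + 0.2568i)|1⟩

Rz(π/6) = [[e^(−iθ/2), 0], [0, e^(iθ/2)]] with e^(±iθ/2) = cos(θ/2) ± i·sin(θ/2); θ = π/6, cos(θ/2) ≈ 0.965926, sin(θ/2) ≈ 0.258819.
With a = amp(|0⟩) = -0.1249 and b = amp(|1⟩) = 0.9922:
new amp(|0⟩) = (0.965926 - 0.258819i)·a = (-0.1206 + 0.03233i)
new amp(|1⟩) = (0.965926 + 0.258819i)·b = (0.9584 + 0.2568i)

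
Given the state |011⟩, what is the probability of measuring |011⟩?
1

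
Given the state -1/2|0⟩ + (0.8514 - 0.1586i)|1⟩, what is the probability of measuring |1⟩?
0.75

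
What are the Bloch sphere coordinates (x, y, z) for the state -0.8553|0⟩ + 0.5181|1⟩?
(-0.8863, 0, 0.4631)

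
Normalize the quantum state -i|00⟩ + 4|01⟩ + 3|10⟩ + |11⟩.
-0.1925i|00⟩ + 0.7698|01⟩ + 1/√3|10⟩ + 0.1925|11⟩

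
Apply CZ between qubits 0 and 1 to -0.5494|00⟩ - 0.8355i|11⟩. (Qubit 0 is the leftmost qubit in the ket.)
-0.5494|00⟩ + 0.8355i|11⟩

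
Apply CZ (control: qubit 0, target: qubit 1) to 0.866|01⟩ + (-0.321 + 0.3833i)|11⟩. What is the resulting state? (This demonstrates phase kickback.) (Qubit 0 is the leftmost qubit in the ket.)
0.866|01⟩ + (0.321 - 0.3833i)|11⟩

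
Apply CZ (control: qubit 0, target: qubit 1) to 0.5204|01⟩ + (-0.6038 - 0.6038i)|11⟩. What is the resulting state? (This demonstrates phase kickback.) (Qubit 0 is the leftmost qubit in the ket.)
0.5204|01⟩ + (0.6038 + 0.6038i)|11⟩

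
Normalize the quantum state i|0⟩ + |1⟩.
(1/√2)i|0⟩ + 1/√2|1⟩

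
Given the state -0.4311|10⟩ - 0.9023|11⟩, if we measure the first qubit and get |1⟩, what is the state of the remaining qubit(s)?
-0.4311|0⟩ - 0.9023|1⟩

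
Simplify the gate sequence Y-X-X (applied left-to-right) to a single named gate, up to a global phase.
Y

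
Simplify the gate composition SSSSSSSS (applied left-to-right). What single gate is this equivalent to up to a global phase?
I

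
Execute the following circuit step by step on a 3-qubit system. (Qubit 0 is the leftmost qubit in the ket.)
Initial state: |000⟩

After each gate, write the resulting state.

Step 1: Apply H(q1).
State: 1/√2|000⟩ + 1/√2|010⟩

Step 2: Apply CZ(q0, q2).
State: 1/√2|000⟩ + 1/√2|010⟩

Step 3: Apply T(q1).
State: 1/√2|000⟩ + (1/2 + (1/2)i)|010⟩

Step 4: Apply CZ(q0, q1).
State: 1/√2|000⟩ + (1/2 + (1/2)i)|010⟩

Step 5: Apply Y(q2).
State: (1/√2)i|001⟩ + (-1/2 + (1/2)i)|011⟩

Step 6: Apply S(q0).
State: (1/√2)i|001⟩ + (-1/2 + (1/2)i)|011⟩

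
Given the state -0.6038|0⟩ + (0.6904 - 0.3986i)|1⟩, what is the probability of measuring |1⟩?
0.6355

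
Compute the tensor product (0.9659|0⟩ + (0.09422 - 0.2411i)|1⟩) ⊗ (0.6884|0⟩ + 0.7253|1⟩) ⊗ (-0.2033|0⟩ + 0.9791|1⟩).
-0.1352|000⟩ + 0.651|001⟩ - 0.1424|010⟩ + 0.6859|011⟩ + (-0.01319 + 0.03374i)|100⟩ + (0.06351 - 0.1625i)|101⟩ + (-0.01389 + 0.03555i)|110⟩ + (0.06691 - 0.1712i)|111⟩

amp(|b₁b₂…⟩) = product of the factor amplitudes for bits b₁, b₂, …; only kets whose every factor amplitude is nonzero survive.
|000⟩: (0.9659)(0.6884)(-0.2033) = -0.1352
|001⟩: (0.9659)(0.6884)(0.9791) = 0.651
|010⟩: (0.9659)(0.7253)(-0.2033) = -0.1424
|011⟩: (0.9659)(0.7253)(0.9791) = 0.6859
|100⟩: (0.09422 - 0.2411i)(0.6884)(-0.2033) = (-0.01319 + 0.03374i)
|101⟩: (0.09422 - 0.2411i)(0.6884)(0.9791) = (0.06351 - 0.1625i)
|110⟩: (0.09422 - 0.2411i)(0.7253)(-0.2033) = (-0.01389 + 0.03555i)
|111⟩: (0.09422 - 0.2411i)(0.7253)(0.9791) = (0.06691 - 0.1712i)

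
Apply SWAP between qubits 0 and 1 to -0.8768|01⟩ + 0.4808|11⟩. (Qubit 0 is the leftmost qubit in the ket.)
-0.8768|10⟩ + 0.4808|11⟩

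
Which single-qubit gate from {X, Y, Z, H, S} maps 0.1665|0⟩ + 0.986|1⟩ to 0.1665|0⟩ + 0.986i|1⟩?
S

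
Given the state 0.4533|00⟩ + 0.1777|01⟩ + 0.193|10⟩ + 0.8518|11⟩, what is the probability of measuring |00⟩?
0.2055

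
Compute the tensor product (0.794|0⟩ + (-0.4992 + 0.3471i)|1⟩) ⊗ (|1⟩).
0.794|01⟩ + (-0.4992 + 0.3471i)|11⟩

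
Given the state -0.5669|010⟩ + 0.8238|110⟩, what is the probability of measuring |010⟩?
0.3214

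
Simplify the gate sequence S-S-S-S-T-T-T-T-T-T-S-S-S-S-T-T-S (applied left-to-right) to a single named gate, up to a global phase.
S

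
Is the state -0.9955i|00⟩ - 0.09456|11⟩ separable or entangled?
Entangled

Writing the state as a|00⟩ + b|01⟩ + c|10⟩ + d|11⟩, it is a product state iff ad − bc = 0.
Here (a, b, c, d) = (-0.9955i, 0, 0, -0.09456): ad − bc = (-0.9955i)(-0.09456) − (0)(0) = 0.09413i ≠ 0, so the state is entangled.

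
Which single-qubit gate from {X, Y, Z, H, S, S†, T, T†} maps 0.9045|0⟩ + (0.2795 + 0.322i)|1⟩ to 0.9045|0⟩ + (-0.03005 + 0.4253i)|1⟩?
T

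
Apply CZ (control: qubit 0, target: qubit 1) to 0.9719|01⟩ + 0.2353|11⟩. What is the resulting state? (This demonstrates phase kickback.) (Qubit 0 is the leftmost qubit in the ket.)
0.9719|01⟩ - 0.2353|11⟩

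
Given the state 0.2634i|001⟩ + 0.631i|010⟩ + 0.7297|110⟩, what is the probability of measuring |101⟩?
0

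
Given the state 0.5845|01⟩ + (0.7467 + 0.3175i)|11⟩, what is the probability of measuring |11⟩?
0.6584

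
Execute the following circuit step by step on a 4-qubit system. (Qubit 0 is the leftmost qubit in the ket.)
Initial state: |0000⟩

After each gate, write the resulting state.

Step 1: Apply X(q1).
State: |0100⟩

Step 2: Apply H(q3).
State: 1/√2|0100⟩ + 1/√2|0101⟩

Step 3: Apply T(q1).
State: (1/2 + (1/2)i)|0100⟩ + (1/2 + (1/2)i)|0101⟩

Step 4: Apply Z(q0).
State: (1/2 + (1/2)i)|0100⟩ + (1/2 + (1/2)i)|0101⟩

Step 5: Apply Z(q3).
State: (1/2 + (1/2)i)|0100⟩ + (-1/2 - (1/2)i)|0101⟩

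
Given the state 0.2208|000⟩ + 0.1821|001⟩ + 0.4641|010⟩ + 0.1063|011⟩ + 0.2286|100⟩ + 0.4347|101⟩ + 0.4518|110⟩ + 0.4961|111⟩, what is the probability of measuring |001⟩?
0.03316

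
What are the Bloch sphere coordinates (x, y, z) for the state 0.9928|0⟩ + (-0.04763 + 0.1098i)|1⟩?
(-0.09457, 0.218, 0.9713)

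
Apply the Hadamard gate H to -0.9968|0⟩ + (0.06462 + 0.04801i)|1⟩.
(-0.6592 + 0.03395i)|0⟩ + (-0.7505 - 0.03395i)|1⟩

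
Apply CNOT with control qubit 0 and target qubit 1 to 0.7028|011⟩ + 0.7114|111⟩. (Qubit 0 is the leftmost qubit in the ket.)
0.7028|011⟩ + 0.7114|101⟩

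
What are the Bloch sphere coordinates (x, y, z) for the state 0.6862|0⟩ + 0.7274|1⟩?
(0.9983, 0, -0.05824)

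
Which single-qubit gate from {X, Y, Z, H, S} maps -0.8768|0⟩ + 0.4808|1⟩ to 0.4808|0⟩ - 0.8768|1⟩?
X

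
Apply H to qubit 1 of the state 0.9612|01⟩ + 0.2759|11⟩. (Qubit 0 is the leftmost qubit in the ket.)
0.6797|00⟩ - 0.6797|01⟩ + 0.1951|10⟩ - 0.1951|11⟩

H on qubit 1 mixes each pair of kets that differ only in qubit 1: amplitudes (a, b) of (|…0…⟩, |…1…⟩) become ((a + b)/√2, (a − b)/√2). Kets absent from the input have amplitude 0.
(|00⟩, |01⟩): (a, b) = (0, 0.9612) → (0.6797, -0.6797)
(|10⟩, |11⟩): (a, b) = (0, 0.2759) → (0.1951, -0.1951)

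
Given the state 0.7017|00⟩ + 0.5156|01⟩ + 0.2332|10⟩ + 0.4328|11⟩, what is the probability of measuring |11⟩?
0.1873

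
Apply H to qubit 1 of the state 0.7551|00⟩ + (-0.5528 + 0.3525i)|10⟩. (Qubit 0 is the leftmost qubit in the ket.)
0.5339|00⟩ + 0.5339|01⟩ + (-0.3909 + 0.2493i)|10⟩ + (-0.3909 + 0.2493i)|11⟩

H on qubit 1 mixes each pair of kets that differ only in qubit 1: amplitudes (a, b) of (|…0…⟩, |…1…⟩) become ((a + b)/√2, (a − b)/√2). Kets absent from the input have amplitude 0.
(|00⟩, |01⟩): (a, b) = (0.7551, 0) → (0.5339, 0.5339)
(|10⟩, |11⟩): (a, b) = ((-0.5528 + 0.3525i), 0) → ((-0.3909 + 0.2493i), (-0.3909 + 0.2493i))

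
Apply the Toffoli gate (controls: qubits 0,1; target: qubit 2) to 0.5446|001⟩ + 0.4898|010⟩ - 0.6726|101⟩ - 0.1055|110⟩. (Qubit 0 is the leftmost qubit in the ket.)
0.5446|001⟩ + 0.4898|010⟩ - 0.6726|101⟩ - 0.1055|111⟩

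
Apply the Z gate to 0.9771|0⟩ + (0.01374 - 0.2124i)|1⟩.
0.9771|0⟩ + (-0.01374 + 0.2124i)|1⟩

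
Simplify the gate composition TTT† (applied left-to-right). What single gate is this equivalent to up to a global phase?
T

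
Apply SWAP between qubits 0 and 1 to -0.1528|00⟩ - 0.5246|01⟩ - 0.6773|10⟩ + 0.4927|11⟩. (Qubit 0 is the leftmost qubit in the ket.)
-0.1528|00⟩ - 0.6773|01⟩ - 0.5246|10⟩ + 0.4927|11⟩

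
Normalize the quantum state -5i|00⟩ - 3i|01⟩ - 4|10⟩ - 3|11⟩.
-0.6509i|00⟩ - 0.3906i|01⟩ - 0.5208|10⟩ - 0.3906|11⟩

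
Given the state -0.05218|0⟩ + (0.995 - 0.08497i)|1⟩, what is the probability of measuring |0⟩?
0.002723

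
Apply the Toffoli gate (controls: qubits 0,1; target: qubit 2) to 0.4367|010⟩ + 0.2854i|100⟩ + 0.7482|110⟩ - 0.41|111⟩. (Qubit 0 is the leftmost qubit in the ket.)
0.4367|010⟩ + 0.2854i|100⟩ - 0.41|110⟩ + 0.7482|111⟩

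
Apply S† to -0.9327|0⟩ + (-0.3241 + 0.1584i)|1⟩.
-0.9327|0⟩ + (0.1584 + 0.3241i)|1⟩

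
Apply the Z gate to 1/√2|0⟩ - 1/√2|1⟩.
1/√2|0⟩ + 1/√2|1⟩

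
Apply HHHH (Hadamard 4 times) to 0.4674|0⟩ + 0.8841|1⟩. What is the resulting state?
0.4674|0⟩ + 0.8841|1⟩

H² = I, so an even number of Hadamards cancels: H^4 = I and the state is unchanged.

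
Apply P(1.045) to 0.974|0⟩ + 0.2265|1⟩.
0.974|0⟩ + (0.1137 + 0.1959i)|1⟩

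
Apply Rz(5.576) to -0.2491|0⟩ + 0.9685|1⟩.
(0.2337 + 0.08626i)|0⟩ + (-0.9086 + 0.3354i)|1⟩

Rz(5.576) = [[e^(−iθ/2), 0], [0, e^(iθ/2)]] with e^(±iθ/2) = cos(θ/2) ± i·sin(θ/2); θ = 5.576, cos(θ/2) ≈ -0.938135, sin(θ/2) ≈ 0.34627.
With a = amp(|0⟩) = -0.2491 and b = amp(|1⟩) = 0.9685:
new amp(|0⟩) = (-0.938135 - 0.34627i)·a = (0.2337 + 0.08626i)
new amp(|1⟩) = (-0.938135 + 0.34627i)·b = (-0.9086 + 0.3354i)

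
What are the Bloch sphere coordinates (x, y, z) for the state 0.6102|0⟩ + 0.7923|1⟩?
(0.9669, 0, -0.2554)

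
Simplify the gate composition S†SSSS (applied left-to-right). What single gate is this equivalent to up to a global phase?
S†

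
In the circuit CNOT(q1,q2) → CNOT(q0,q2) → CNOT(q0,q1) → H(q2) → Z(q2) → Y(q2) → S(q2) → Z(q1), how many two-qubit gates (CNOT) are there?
3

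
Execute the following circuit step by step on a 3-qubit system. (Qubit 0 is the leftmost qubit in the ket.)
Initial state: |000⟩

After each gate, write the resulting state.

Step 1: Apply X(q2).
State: |001⟩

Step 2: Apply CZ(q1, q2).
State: |001⟩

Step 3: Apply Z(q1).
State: |001⟩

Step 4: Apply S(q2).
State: i|001⟩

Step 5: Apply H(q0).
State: (1/√2)i|001⟩ + (1/√2)i|101⟩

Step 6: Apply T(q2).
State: (-1/2 + (1/2)i)|001⟩ + (-1/2 + (1/2)i)|101⟩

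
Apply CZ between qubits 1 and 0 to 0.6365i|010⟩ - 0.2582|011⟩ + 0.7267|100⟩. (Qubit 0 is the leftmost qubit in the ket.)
0.6365i|010⟩ - 0.2582|011⟩ + 0.7267|100⟩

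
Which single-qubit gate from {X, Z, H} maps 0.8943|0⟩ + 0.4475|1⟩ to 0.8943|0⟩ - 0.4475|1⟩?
Z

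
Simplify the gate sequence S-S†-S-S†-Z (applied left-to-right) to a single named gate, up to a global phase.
Z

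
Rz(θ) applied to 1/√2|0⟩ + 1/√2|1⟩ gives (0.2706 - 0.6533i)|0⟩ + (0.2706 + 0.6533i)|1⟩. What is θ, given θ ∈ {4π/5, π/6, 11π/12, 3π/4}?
3π/4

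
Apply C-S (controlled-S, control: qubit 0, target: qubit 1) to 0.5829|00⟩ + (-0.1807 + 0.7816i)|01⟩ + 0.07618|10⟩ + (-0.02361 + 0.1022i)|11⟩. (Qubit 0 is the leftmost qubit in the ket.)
0.5829|00⟩ + (-0.1807 + 0.7816i)|01⟩ + 0.07618|10⟩ + (-0.1022 - 0.02361i)|11⟩

C-S leaves the control-|0⟩ kets |00⟩, |01⟩ unchanged and applies S to qubit 1 on the control-|1⟩ pair (|10⟩, |11⟩).
S = [[1, 0], [0, i]].
With a = amp(|10⟩) = 0.07618 and b = amp(|11⟩) = (-0.02361 + 0.1022i):
new amp(|10⟩) = (1)·a = 0.07618
new amp(|11⟩) = (i)·b = (-0.1022 - 0.02361i)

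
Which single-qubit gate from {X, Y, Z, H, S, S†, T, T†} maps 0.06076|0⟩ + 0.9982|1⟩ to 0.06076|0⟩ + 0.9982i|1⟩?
S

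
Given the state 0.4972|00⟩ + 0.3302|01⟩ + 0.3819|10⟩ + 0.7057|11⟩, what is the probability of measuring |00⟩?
0.2472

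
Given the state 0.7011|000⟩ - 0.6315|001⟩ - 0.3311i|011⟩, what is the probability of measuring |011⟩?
0.1096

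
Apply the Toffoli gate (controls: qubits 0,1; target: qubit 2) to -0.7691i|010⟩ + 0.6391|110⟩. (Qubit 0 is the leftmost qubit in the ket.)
-0.7691i|010⟩ + 0.6391|111⟩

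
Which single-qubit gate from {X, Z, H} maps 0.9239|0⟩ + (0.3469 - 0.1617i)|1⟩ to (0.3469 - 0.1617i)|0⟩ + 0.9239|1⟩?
X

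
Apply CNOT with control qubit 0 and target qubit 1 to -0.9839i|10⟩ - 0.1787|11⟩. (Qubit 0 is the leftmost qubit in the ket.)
-0.1787|10⟩ - 0.9839i|11⟩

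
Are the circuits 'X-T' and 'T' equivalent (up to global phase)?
No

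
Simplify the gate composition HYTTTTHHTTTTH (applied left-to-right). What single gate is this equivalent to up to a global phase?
Y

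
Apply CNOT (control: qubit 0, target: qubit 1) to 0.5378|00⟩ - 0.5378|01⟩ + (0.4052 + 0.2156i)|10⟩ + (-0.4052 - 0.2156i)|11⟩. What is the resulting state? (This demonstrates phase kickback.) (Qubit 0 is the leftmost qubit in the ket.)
0.5378|00⟩ - 0.5378|01⟩ + (-0.4052 - 0.2156i)|10⟩ + (0.4052 + 0.2156i)|11⟩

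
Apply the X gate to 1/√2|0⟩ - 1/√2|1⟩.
-1/√2|0⟩ + 1/√2|1⟩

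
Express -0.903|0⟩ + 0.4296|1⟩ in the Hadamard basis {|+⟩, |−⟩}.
-0.3347|+⟩ - 0.9423|−⟩

With |ψ⟩ = α|0⟩ + β|1⟩, the Hadamard-basis coefficients are ⟨+|ψ⟩ = (α + β)/√2 and ⟨−|ψ⟩ = (α − β)/√2.
Here α = -0.903, β = 0.4296: (α + β)/√2 = -0.3347, (α − β)/√2 = -0.9423.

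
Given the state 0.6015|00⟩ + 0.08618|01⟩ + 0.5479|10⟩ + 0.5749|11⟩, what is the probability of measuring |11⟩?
0.3305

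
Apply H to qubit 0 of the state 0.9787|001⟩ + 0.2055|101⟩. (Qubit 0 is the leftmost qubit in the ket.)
0.8374|001⟩ + 0.5467|101⟩

H on qubit 0 mixes each pair of kets that differ only in qubit 0: amplitudes (a, b) of (|…0…⟩, |…1…⟩) become ((a + b)/√2, (a − b)/√2). Kets absent from the input have amplitude 0.
(|001⟩, |101⟩): (a, b) = (0.9787, 0.2055) → (0.8374, 0.5467)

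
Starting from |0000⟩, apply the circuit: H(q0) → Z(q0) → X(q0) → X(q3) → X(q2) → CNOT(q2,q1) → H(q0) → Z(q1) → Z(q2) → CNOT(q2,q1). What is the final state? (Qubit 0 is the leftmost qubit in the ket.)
-|1011⟩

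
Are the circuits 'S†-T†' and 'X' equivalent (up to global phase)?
No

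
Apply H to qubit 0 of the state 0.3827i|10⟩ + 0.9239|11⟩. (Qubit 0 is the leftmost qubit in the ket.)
0.2706i|00⟩ + 0.6533|01⟩ - 0.2706i|10⟩ - 0.6533|11⟩

H on qubit 0 mixes each pair of kets that differ only in qubit 0: amplitudes (a, b) of (|…0…⟩, |…1…⟩) become ((a + b)/√2, (a − b)/√2). Kets absent from the input have amplitude 0.
(|00⟩, |10⟩): (a, b) = (0, 0.3827i) → (0.2706i, -0.2706i)
(|01⟩, |11⟩): (a, b) = (0, 0.9239) → (0.6533, -0.6533)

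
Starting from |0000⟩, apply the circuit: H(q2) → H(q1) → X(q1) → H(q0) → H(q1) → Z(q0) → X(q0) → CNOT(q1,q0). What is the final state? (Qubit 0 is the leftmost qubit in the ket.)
-1/2|0000⟩ - 1/2|0010⟩ + 1/2|1000⟩ + 1/2|1010⟩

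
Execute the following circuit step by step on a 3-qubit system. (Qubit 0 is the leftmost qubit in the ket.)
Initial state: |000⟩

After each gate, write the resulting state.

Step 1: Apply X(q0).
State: |100⟩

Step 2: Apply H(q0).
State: 1/√2|000⟩ - 1/√2|100⟩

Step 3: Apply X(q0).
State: -1/√2|000⟩ + 1/√2|100⟩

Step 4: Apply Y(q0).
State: -(1/√2)i|000⟩ - (1/√2)i|100⟩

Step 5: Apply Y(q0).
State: -1/√2|000⟩ + 1/√2|100⟩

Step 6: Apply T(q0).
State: -1/√2|000⟩ + (1/2 + (1/2)i)|100⟩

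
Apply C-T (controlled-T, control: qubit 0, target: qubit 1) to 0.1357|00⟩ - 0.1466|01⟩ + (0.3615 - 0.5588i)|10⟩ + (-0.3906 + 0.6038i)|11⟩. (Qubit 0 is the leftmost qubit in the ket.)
0.1357|00⟩ - 0.1466|01⟩ + (0.3615 - 0.5588i)|10⟩ + (-0.7031 + 0.1508i)|11⟩

C-T leaves the control-|0⟩ kets |00⟩, |01⟩ unchanged and applies T to qubit 1 on the control-|1⟩ pair (|10⟩, |11⟩).
T = [[1, 0], [0, (1/√2 + (1/√2)i)]].
With a = amp(|10⟩) = (0.3615 - 0.5588i) and b = amp(|11⟩) = (-0.3906 + 0.6038i):
new amp(|10⟩) = (1)·a = (0.3615 - 0.5588i)
new amp(|11⟩) = (1/√2 + (1/√2)i)·b = (-0.7031 + 0.1508i)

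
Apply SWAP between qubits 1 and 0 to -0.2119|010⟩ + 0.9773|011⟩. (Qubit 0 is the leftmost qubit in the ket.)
-0.2119|100⟩ + 0.9773|101⟩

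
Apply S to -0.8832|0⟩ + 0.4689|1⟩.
-0.8832|0⟩ + 0.4689i|1⟩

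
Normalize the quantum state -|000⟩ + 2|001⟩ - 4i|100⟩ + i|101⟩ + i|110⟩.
-0.2085|000⟩ + 0.417|001⟩ - 0.8341i|100⟩ + 0.2085i|101⟩ + 0.2085i|110⟩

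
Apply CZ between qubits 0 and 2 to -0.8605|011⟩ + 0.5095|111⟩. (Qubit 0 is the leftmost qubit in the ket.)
-0.8605|011⟩ - 0.5095|111⟩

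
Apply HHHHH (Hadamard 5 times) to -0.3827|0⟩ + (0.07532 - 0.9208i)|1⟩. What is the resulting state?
(-0.2174 - 0.6511i)|0⟩ + (-0.3239 + 0.6511i)|1⟩

H² = I, so H^5 = H: a single Hadamard. With (a, b) = (-0.3827, (0.07532 - 0.9208i)), H gives ((a + b)/√2, (a − b)/√2) = ((-0.2174 - 0.6511i), (-0.3239 + 0.6511i)).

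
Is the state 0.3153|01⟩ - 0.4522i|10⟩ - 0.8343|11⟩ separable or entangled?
Entangled

Writing the state as a|00⟩ + b|01⟩ + c|10⟩ + d|11⟩, it is a product state iff ad − bc = 0.
Here (a, b, c, d) = (0, 0.3153, -0.4522i, -0.8343): ad − bc = (0)(-0.8343) − (0.3153)(-0.4522i) = 0.1426i ≠ 0, so the state is entangled.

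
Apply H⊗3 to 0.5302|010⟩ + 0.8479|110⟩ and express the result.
0.4872|000⟩ + 0.4872|001⟩ - 0.4872|010⟩ - 0.4872|011⟩ - 0.1123|100⟩ - 0.1123|101⟩ + 0.1123|110⟩ + 0.1123|111⟩

H⊗3 gives amp(|y⟩) = (1/2√2) Σ_x (−1)^(x·y) amp(|x⟩), where x·y is the number of positions in which both x and y have a 1.
|000⟩: (0.5302 + 0.8479)/(2√2) = 0.4872
|001⟩: (0.5302 + 0.8479)/(2√2) = 0.4872
|010⟩: (-0.5302 - 0.8479)/(2√2) = -0.4872
|011⟩: (-0.5302 - 0.8479)/(2√2) = -0.4872
|100⟩: (0.5302 - 0.8479)/(2√2) = -0.1123
|101⟩: (0.5302 - 0.8479)/(2√2) = -0.1123
|110⟩: (-0.5302 + 0.8479)/(2√2) = 0.1123
|111⟩: (-0.5302 + 0.8479)/(2√2) = 0.1123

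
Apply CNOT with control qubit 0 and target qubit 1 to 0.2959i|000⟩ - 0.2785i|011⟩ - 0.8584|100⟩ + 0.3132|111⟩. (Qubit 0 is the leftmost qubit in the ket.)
0.2959i|000⟩ - 0.2785i|011⟩ + 0.3132|101⟩ - 0.8584|110⟩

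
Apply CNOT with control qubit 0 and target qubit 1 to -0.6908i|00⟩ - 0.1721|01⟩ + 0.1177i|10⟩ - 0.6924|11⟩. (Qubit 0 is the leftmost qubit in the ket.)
-0.6908i|00⟩ - 0.1721|01⟩ - 0.6924|10⟩ + 0.1177i|11⟩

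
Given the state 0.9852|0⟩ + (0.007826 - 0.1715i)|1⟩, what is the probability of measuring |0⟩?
0.9706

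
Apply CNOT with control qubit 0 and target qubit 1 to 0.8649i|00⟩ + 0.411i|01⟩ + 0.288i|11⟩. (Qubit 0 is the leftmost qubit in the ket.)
0.8649i|00⟩ + 0.411i|01⟩ + 0.288i|10⟩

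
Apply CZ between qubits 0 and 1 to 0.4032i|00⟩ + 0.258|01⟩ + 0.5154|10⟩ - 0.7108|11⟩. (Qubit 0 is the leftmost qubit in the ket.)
0.4032i|00⟩ + 0.258|01⟩ + 0.5154|10⟩ + 0.7108|11⟩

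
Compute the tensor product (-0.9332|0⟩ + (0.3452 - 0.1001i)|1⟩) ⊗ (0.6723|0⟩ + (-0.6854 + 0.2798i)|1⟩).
-0.6274|00⟩ + (0.6396 - 0.2611i)|01⟩ + (0.2321 - 0.0673i)|10⟩ + (-0.2086 + 0.1652i)|11⟩

amp(|b₁b₂…⟩) = product of the factor amplitudes for bits b₁, b₂, …; only kets whose every factor amplitude is nonzero survive.
|00⟩: (-0.9332)(0.6723) = -0.6274
|01⟩: (-0.9332)(-0.6854 + 0.2798i) = (0.6396 - 0.2611i)
|10⟩: (0.3452 - 0.1001i)(0.6723) = (0.2321 - 0.0673i)
|11⟩: (0.3452 - 0.1001i)(-0.6854 + 0.2798i) = (-0.2086 + 0.1652i)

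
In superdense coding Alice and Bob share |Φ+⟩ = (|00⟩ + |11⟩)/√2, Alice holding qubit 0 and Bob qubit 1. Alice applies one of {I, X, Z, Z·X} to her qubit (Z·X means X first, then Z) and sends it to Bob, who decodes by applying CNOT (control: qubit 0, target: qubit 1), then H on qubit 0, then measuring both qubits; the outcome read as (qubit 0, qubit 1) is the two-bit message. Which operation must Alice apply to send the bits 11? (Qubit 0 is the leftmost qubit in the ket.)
Z·X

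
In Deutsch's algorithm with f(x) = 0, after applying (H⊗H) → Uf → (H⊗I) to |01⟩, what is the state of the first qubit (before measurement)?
|0⟩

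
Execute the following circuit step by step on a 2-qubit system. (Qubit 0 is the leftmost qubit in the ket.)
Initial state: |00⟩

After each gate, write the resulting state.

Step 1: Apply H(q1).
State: 1/√2|00⟩ + 1/√2|01⟩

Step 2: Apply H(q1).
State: |00⟩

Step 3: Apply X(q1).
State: |01⟩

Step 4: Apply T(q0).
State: |01⟩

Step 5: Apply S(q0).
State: |01⟩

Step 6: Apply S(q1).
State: i|01⟩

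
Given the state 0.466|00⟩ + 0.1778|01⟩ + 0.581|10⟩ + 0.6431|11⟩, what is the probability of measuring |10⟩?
0.3376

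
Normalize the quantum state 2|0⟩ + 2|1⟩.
1/√2|0⟩ + 1/√2|1⟩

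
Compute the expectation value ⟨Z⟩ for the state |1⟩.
-1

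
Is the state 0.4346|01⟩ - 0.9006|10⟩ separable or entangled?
Entangled

Writing the state as a|00⟩ + b|01⟩ + c|10⟩ + d|11⟩, it is a product state iff ad − bc = 0.
Here (a, b, c, d) = (0, 0.4346, -0.9006, 0): ad − bc = (0)(0) − (0.4346)(-0.9006) = 0.3914 ≠ 0, so the state is entangled.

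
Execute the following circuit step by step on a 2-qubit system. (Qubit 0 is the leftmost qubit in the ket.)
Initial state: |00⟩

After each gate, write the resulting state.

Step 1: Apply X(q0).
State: |10⟩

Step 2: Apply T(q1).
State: |10⟩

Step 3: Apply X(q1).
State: |11⟩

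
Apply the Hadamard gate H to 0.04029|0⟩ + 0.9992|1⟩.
0.735|0⟩ - 0.6781|1⟩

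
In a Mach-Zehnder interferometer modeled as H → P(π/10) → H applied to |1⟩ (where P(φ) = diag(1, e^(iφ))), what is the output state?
(0.02447 - 0.1545i)|0⟩ + (0.9755 + 0.1545i)|1⟩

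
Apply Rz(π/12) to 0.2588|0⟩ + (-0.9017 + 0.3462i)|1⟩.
(0.2566 - 0.03378i)|0⟩ + (-0.9392 + 0.2255i)|1⟩

Rz(π/12) = [[e^(−iθ/2), 0], [0, e^(iθ/2)]] with e^(±iθ/2) = cos(θ/2) ± i·sin(θ/2); θ = π/12, cos(θ/2) ≈ 0.991445, sin(θ/2) ≈ 0.130526.
With a = amp(|0⟩) = 0.2588 and b = amp(|1⟩) = (-0.9017 + 0.3462i):
new amp(|0⟩) = (0.991445 - 0.130526i)·a = (0.2566 - 0.03378i)
new amp(|1⟩) = (0.991445 + 0.130526i)·b = (-0.9392 + 0.2255i)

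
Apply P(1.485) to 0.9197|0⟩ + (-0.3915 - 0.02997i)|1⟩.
0.9197|0⟩ + (-0.003688 - 0.3926i)|1⟩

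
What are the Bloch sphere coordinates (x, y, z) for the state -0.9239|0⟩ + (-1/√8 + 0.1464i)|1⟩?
(0.6533, -0.2705, 0.7072)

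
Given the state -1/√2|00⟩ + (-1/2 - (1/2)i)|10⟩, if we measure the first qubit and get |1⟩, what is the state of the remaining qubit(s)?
(-1/√2 - (1/√2)i)|0⟩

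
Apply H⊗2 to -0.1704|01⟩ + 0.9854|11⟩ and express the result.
0.4075|00⟩ - 0.4075|01⟩ - 0.5779|10⟩ + 0.5779|11⟩

H⊗2 gives amp(|y⟩) = (1/2) Σ_x (−1)^(x·y) amp(|x⟩), where x·y is the number of positions in which both x and y have a 1.
|00⟩: (-0.1704 + 0.9854)/2 = 0.4075
|01⟩: (0.1704 - 0.9854)/2 = -0.4075
|10⟩: (-0.1704 - 0.9854)/2 = -0.5779
|11⟩: (0.1704 + 0.9854)/2 = 0.5779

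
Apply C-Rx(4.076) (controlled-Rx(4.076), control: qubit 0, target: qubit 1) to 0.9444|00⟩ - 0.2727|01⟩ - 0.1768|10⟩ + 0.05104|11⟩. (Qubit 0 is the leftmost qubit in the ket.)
0.9444|00⟩ - 0.2727|01⟩ + (0.07963 - 0.04557i)|10⟩ + (-0.02299 + 0.1579i)|11⟩

C-Rx(4.076) leaves the control-|0⟩ kets |00⟩, |01⟩ unchanged and applies Rx(4.076) to qubit 1 on the control-|1⟩ pair (|10⟩, |11⟩).
Rx(4.076) = [[cos(θ/2), −i·sin(θ/2)], [−i·sin(θ/2), cos(θ/2)]]; θ = 4.076, cos(θ/2) ≈ -0.450391, sin(θ/2) ≈ 0.892831.
With a = amp(|10⟩) = -0.1768 and b = amp(|11⟩) = 0.05104:
new amp(|10⟩) = (-0.450391)·a + (-0.892831i)·b = (0.07963 - 0.04557i)
new amp(|11⟩) = (-0.892831i)·a + (-0.450391)·b = (-0.02299 + 0.1579i)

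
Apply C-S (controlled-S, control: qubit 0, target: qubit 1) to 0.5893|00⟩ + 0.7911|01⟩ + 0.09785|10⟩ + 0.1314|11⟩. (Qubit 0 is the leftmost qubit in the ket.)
0.5893|00⟩ + 0.7911|01⟩ + 0.09785|10⟩ + 0.1314i|11⟩

C-S leaves the control-|0⟩ kets |00⟩, |01⟩ unchanged and applies S to qubit 1 on the control-|1⟩ pair (|10⟩, |11⟩).
S = [[1, 0], [0, i]].
With a = amp(|10⟩) = 0.09785 and b = amp(|11⟩) = 0.1314:
new amp(|10⟩) = (1)·a = 0.09785
new amp(|11⟩) = (i)·b = 0.1314i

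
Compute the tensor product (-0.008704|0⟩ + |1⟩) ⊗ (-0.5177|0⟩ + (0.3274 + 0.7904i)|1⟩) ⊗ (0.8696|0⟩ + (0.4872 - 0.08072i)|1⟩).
0.003918|000⟩ + (0.002195 - 0.0003637i)|001⟩ + (-0.002478 - 0.005983i)|010⟩ + (-0.001944 - 0.003122i)|011⟩ - 0.4502|100⟩ + (-0.2522 + 0.04179i)|101⟩ + (0.2847 + 0.6873i)|110⟩ + (0.2233 + 0.3587i)|111⟩

amp(|b₁b₂…⟩) = product of the factor amplitudes for bits b₁, b₂, …; only kets whose every factor amplitude is nonzero survive.
|000⟩: (-0.008704)(-0.5177)(0.8696) = 0.003918
|001⟩: (-0.008704)(-0.5177)(0.4872 - 0.08072i) = (0.002195 - 0.0003637i)
|010⟩: (-0.008704)(0.3274 + 0.7904i)(0.8696) = (-0.002478 - 0.005983i)
|011⟩: (-0.008704)(0.3274 + 0.7904i)(0.4872 - 0.08072i) = (-0.001944 - 0.003122i)
|100⟩: (1)(-0.5177)(0.8696) = -0.4502
|101⟩: (1)(-0.5177)(0.4872 - 0.08072i) = (-0.2522 + 0.04179i)
|110⟩: (1)(0.3274 + 0.7904i)(0.8696) = (0.2847 + 0.6873i)
|111⟩: (1)(0.3274 + 0.7904i)(0.4872 - 0.08072i) = (0.2233 + 0.3587i)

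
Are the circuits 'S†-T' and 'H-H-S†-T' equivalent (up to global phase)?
Yes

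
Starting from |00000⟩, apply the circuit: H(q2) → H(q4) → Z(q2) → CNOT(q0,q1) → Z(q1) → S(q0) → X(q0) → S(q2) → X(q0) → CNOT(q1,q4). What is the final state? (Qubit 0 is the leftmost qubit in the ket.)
1/2|00000⟩ + 1/2|00001⟩ - (1/2)i|00100⟩ - (1/2)i|00101⟩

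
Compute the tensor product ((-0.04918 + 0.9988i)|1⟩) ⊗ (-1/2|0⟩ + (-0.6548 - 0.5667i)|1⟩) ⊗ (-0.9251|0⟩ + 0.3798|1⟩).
(-0.02275 + 0.462i)|100⟩ + (0.009339 - 0.1897i)|101⟩ + (-0.5534 + 0.5792i)|110⟩ + (0.2272 - 0.2378i)|111⟩

amp(|b₁b₂…⟩) = product of the factor amplitudes for bits b₁, b₂, …; only kets whose every factor amplitude is nonzero survive.
|100⟩: (-0.04918 + 0.9988i)(-1/2)(-0.9251) = (-0.02275 + 0.462i)
|101⟩: (-0.04918 + 0.9988i)(-1/2)(0.3798) = (0.009339 - 0.1897i)
|110⟩: (-0.04918 + 0.9988i)(-0.6548 - 0.5667i)(-0.9251) = (-0.5534 + 0.5792i)
|111⟩: (-0.04918 + 0.9988i)(-0.6548 - 0.5667i)(0.3798) = (0.2272 - 0.2378i)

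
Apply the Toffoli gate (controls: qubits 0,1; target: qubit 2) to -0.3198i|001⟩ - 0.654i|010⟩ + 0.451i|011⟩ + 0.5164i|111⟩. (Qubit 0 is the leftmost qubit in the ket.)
-0.3198i|001⟩ - 0.654i|010⟩ + 0.451i|011⟩ + 0.5164i|110⟩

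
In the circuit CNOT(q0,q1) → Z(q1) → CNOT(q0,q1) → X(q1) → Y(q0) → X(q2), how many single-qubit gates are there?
4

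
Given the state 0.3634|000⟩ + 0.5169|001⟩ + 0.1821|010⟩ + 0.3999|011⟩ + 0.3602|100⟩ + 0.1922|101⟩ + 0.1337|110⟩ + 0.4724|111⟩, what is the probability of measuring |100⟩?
0.1297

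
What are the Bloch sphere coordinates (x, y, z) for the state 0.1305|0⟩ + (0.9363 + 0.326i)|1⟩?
(0.2444, 0.08509, -0.9659)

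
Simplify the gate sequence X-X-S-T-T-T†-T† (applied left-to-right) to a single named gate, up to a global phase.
S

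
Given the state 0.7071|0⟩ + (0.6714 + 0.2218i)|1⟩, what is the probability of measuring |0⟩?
0.5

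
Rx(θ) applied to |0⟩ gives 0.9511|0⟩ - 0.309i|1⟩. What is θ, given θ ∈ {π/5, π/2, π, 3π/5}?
π/5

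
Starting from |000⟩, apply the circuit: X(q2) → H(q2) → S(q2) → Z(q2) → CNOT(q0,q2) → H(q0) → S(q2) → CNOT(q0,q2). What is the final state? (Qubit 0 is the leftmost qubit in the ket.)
1/2|000⟩ - 1/2|001⟩ - 1/2|100⟩ + 1/2|101⟩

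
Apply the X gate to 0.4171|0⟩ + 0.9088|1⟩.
0.9088|0⟩ + 0.4171|1⟩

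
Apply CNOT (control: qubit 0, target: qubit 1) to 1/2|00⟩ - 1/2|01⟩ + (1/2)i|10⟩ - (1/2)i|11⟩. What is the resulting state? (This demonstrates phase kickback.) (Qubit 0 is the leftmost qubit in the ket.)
1/2|00⟩ - 1/2|01⟩ - (1/2)i|10⟩ + (1/2)i|11⟩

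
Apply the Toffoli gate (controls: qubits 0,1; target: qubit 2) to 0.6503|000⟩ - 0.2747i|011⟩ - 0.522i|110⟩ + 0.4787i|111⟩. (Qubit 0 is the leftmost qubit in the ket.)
0.6503|000⟩ - 0.2747i|011⟩ + 0.4787i|110⟩ - 0.522i|111⟩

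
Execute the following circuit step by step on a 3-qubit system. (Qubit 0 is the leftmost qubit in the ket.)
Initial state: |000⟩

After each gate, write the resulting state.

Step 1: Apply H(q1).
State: 1/√2|000⟩ + 1/√2|010⟩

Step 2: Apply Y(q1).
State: -(1/√2)i|000⟩ + (1/√2)i|010⟩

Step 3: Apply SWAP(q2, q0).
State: -(1/√2)i|000⟩ + (1/√2)i|010⟩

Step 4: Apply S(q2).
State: -(1/√2)i|000⟩ + (1/√2)i|010⟩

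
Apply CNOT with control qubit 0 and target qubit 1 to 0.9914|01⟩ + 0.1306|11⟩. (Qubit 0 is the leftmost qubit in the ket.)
0.9914|01⟩ + 0.1306|10⟩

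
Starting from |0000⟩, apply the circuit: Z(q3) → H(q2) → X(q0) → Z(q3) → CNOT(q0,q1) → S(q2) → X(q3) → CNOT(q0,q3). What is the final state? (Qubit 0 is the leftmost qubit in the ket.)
1/√2|1100⟩ + (1/√2)i|1110⟩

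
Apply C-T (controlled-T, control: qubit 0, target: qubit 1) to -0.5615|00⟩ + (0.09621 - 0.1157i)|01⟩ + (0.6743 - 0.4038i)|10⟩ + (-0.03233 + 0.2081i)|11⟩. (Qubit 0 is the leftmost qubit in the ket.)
-0.5615|00⟩ + (0.09621 - 0.1157i)|01⟩ + (0.6743 - 0.4038i)|10⟩ + (-0.17 + 0.1243i)|11⟩

C-T leaves the control-|0⟩ kets |00⟩, |01⟩ unchanged and applies T to qubit 1 on the control-|1⟩ pair (|10⟩, |11⟩).
T = [[1, 0], [0, (1/√2 + (1/√2)i)]].
With a = amp(|10⟩) = (0.6743 - 0.4038i) and b = amp(|11⟩) = (-0.03233 + 0.2081i):
new amp(|10⟩) = (1)·a = (0.6743 - 0.4038i)
new amp(|11⟩) = (1/√2 + (1/√2)i)·b = (-0.17 + 0.1243i)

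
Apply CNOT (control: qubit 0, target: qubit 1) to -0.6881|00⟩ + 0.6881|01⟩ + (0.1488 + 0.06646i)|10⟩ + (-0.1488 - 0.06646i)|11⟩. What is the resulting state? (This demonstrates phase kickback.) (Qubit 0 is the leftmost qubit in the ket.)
-0.6881|00⟩ + 0.6881|01⟩ + (-0.1488 - 0.06646i)|10⟩ + (0.1488 + 0.06646i)|11⟩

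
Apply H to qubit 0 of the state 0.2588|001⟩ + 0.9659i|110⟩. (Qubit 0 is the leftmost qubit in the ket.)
0.183|001⟩ + 0.683i|010⟩ + 0.183|101⟩ - 0.683i|110⟩

H on qubit 0 mixes each pair of kets that differ only in qubit 0: amplitudes (a, b) of (|…0…⟩, |…1…⟩) become ((a + b)/√2, (a − b)/√2). Kets absent from the input have amplitude 0.
(|001⟩, |101⟩): (a, b) = (0.2588, 0) → (0.183, 0.183)
(|010⟩, |110⟩): (a, b) = (0, 0.9659i) → (0.683i, -0.683i)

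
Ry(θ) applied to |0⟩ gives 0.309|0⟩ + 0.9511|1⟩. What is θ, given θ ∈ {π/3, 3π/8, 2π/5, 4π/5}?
4π/5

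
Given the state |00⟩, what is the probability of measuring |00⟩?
1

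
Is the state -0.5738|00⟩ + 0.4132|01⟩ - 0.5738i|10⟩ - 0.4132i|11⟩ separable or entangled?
Entangled

Writing the state as a|00⟩ + b|01⟩ + c|10⟩ + d|11⟩, it is a product state iff ad − bc = 0.
Here (a, b, c, d) = (-0.5738, 0.4132, -0.5738i, -0.4132i): ad − bc = (-0.5738)(-0.4132i) − (0.4132)(-0.5738i) = 0.4742i ≠ 0, so the state is entangled.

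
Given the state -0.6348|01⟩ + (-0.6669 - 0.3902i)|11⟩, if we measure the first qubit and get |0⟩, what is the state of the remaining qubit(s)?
-|1⟩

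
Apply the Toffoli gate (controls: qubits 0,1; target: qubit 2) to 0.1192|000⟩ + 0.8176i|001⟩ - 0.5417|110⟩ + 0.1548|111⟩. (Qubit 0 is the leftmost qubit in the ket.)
0.1192|000⟩ + 0.8176i|001⟩ + 0.1548|110⟩ - 0.5417|111⟩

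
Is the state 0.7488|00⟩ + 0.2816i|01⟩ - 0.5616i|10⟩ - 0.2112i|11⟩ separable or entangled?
Entangled

Writing the state as a|00⟩ + b|01⟩ + c|10⟩ + d|11⟩, it is a product state iff ad − bc = 0.
Here (a, b, c, d) = (0.7488, 0.2816i, -0.5616i, -0.2112i): ad − bc = (0.7488)(-0.2112i) − (0.2816i)(-0.5616i) = (-0.1581 - 0.1581i) ≠ 0, so the state is entangled.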